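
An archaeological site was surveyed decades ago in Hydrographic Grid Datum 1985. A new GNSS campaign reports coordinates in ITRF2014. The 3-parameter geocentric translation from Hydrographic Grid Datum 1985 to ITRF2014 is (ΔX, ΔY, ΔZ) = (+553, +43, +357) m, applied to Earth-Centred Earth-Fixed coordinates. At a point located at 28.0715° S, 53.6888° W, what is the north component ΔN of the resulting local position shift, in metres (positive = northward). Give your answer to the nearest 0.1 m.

ΔN = 452.8 m

At φ = -28.0715°, λ = -53.6888°: sin φ = -0.470573, cos φ = 0.882361, sin λ = -0.805813, cos λ = 0.592171.
ΔN = −sin φ cos λ·ΔX − sin φ sin λ·ΔY + cos φ·ΔZ = −(-0.470573)(0.592171)(553) − (-0.470573)(-0.805813)(43) + (0.882361)(357) = 452.80 m.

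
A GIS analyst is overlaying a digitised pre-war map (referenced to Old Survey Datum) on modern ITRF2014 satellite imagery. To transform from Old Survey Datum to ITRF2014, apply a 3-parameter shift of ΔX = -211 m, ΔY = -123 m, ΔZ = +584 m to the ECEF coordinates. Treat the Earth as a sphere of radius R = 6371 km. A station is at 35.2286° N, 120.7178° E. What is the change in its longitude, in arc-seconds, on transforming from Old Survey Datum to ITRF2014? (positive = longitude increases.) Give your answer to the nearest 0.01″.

sin φ = 0.576840, cos φ = 0.816857, sin λ = 0.859694, cos λ = -0.510810.
East component: ΔE = −sin λ·ΔX + cos λ·ΔY = −(0.859694)(-211) + (-0.510810)(-123) = 244.22 m.
1° of latitude spans πR/180 = 111195 m; at latitude φ, 1° of longitude spans that × cos φ = 90830.4 m, so Δλ = 244.22 / 90830.4 × 3600 = 9.680″.

Δλ = 9.68″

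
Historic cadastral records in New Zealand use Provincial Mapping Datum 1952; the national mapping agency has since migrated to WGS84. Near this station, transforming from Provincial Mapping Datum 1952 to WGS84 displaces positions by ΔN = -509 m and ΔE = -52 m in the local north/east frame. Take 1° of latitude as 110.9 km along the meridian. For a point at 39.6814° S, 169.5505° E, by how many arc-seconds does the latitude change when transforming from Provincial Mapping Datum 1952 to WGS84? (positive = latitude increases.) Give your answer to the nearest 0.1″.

Δφ = -16.5″

1° of latitude = 110.9 km, so Δφ = -509.0 / 110900 = -0.0045897° = -16.523″.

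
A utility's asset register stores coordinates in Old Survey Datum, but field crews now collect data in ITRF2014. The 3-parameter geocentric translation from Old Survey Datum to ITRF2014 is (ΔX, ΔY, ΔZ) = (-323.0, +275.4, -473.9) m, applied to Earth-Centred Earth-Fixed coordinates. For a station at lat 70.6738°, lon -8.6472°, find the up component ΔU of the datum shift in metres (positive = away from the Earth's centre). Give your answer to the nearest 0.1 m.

At φ = 70.6738°, λ = -8.6472°: sin φ = 0.943650, cos φ = 0.330946, sin λ = -0.150350, cos λ = 0.988633.
ΔU = cos φ cos λ·ΔX + cos φ sin λ·ΔY + sin φ·ΔZ = (0.330946)(0.988633)(-323.0) + (0.330946)(-0.150350)(275.4) + (0.943650)(-473.9) = -566.58 m.

ΔU = -566.6 m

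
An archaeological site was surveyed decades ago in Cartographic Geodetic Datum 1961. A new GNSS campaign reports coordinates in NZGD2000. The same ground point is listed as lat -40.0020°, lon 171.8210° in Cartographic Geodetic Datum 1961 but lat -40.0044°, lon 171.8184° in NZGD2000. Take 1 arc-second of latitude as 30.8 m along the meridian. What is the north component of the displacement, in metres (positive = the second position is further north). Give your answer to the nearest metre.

ΔN = -266 m

Δφ = -40.0044° − -40.0020° = -0.0024°; Δλ = 171.8184° − 171.8210° = -0.0026°.
1° of latitude = 3600 × 30.80 = 110880 m.
ΔN = Δφ × 110880 = -266.1 m; ΔE = Δλ × 110880 × cos(-40.0020°) = -0.0026 × 110880 × 0.766022 = -220.8 m.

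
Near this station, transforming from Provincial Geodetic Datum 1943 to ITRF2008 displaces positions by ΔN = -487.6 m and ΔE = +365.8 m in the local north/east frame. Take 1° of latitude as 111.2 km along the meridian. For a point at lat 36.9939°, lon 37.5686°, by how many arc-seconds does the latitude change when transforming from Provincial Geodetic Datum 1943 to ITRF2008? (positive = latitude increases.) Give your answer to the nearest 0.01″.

1° of latitude = 111.2 km, so Δφ = -487.6 / 111200 = -0.0043849° = -15.786″.

Δφ = -15.79″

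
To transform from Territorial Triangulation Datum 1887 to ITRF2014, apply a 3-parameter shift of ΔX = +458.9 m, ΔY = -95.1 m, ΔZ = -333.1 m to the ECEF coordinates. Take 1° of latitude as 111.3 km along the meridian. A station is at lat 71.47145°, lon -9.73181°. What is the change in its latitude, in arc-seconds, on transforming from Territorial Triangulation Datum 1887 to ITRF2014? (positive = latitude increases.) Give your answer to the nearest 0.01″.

sin φ = 0.948165, cos φ = 0.317777, sin λ = -0.169037, cos λ = 0.985610.
North component: ΔN = −sin φ cos λ·ΔX − sin φ sin λ·ΔY + cos φ·ΔZ = −(0.948165)(0.985610)(458.9) − (0.948165)(-0.169037)(-95.1) + (0.317777)(-333.1) = -549.95 m.
1° of latitude spans 111300 m, so Δφ = -549.95 / 111300 × 3600 = -17.788″.

Δφ = -17.79″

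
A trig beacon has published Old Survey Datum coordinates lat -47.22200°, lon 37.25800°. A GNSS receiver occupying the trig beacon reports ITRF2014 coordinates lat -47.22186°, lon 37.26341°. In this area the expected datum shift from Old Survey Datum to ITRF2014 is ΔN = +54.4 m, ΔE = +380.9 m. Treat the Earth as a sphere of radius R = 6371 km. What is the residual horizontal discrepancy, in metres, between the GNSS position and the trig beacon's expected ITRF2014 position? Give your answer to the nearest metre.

48 m

Observed coordinate differences: Δφ = +0.00014°, Δλ = +0.00541°.
Converting to metres (1° lat = 111195 m, cos φ = 0.679160): observed ΔN = 15.6 m, observed ΔE = 408.6 m.
Subtracting the expected shift leaves a residual of 15.6 − (54.4) = -38.8 m north and 408.6 − (380.9) = 27.7 m east.
Residual distance = √((-38.8)² + 27.7²) = 47.7 m.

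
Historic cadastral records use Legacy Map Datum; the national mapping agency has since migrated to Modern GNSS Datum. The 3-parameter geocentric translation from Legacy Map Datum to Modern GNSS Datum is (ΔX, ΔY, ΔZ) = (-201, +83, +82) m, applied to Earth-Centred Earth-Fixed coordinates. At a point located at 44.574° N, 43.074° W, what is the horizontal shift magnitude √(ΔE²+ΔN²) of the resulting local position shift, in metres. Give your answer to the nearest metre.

At φ = 44.574°, λ = -43.074°: sin φ = 0.701830, cos φ = 0.712345, sin λ = -0.682942, cos λ = 0.730472.
ΔE = −sin λ·ΔX + cos λ·ΔY = −(-0.682942)·(-201) + (0.730472)·(83) = -76.64 m.
ΔN = −sin φ cos λ·ΔX − sin φ sin λ·ΔY + cos φ·ΔZ = −(0.701830)(0.730472)(-201) − (0.701830)(-0.682942)(83) + (0.712345)(82) = 201.24 m.
Horizontal magnitude = √(ΔE² + ΔN²) = √((-76.64)² + 201.24²) = 215.34 m.

215 m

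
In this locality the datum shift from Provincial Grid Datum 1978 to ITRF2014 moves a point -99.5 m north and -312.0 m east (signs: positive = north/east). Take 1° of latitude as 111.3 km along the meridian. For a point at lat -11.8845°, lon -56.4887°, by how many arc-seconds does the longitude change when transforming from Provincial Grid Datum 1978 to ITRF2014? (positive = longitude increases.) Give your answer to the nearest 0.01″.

Δλ = -10.31″

At latitude -11.8845°, cos φ = 0.978565.
1° of longitude at this latitude = 111.3 × cos φ = 108.91 km, so Δλ = -312.0 / 108914.3 = -0.0028646° = -10.313″.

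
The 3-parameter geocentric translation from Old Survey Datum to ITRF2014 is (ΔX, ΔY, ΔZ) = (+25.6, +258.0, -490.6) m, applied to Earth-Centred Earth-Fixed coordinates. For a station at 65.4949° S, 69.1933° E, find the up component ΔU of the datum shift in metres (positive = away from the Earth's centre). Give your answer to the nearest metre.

ΔU = 550 m

At φ = -65.4949°, λ = 69.1933°: sin φ = -0.909924, cos φ = 0.414774, sin λ = 0.934784, cos λ = 0.355216.
ΔU = cos φ cos λ·ΔX + cos φ sin λ·ΔY + sin φ·ΔZ = (0.414774)(0.355216)(25.6) + (0.414774)(0.934784)(258.0) + (-0.909924)(-490.6) = 550.21 m.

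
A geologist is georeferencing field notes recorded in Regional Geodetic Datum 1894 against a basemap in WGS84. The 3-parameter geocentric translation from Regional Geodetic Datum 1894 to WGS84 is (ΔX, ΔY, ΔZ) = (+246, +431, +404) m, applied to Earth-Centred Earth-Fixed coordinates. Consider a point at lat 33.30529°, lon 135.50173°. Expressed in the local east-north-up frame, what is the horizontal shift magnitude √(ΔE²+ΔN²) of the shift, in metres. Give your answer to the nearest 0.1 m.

549.7 m

The local east axis at (φ, λ) is (−sin λ, cos λ, 0), so ΔE = −sin(135.50173°)·246 + cos(135.50173°)·431 = -479.84 m.
The local north axis is (−sin φ cos λ, −sin φ sin λ, cos φ), giving ΔN = 96.348 − 165.874 + 337.646 = 268.12 m.
Horizontal magnitude = √(ΔE² + ΔN²) = √((-479.84)² + 268.12²) = 549.67 m.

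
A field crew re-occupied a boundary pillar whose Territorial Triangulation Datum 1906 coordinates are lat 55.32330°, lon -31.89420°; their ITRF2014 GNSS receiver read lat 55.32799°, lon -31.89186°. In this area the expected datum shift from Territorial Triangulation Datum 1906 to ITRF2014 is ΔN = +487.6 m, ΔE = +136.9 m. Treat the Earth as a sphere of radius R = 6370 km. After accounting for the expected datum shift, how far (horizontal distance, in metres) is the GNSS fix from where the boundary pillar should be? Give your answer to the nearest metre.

Observed coordinate differences: Δφ = +0.00469°, Δλ = +0.00234°.
Converting to metres (1° lat = 111177 m, cos φ = 0.568945): observed ΔN = 521.4 m, observed ΔE = 148.0 m.
Subtracting the expected shift leaves a residual of 521.4 − (487.6) = 33.8 m north and 148.0 − (136.9) = 11.1 m east.
Residual distance = √(33.8² + 11.1²) = 35.6 m.

36 m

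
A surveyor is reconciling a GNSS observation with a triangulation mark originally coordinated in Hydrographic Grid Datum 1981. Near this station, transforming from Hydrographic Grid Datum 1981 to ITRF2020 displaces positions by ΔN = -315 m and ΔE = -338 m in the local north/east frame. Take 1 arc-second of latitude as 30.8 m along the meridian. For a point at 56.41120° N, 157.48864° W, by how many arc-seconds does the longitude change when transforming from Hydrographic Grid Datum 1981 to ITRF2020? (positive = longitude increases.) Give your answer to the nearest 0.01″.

At latitude 56.41120°, cos φ = 0.553229.
1″ of longitude at this latitude = 30.80 × cos φ = 17.0394 m, so Δλ = -338.0 / 17.0394 = -19.836″.

Δλ = -19.84″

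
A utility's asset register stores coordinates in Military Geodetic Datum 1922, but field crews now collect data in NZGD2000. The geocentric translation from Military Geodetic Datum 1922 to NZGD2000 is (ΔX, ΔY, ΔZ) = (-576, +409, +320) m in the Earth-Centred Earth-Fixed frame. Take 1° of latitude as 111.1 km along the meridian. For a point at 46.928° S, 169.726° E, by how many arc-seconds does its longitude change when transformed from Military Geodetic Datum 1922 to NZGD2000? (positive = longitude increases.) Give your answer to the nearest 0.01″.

sin φ = -0.730496, cos φ = 0.682917, sin λ = 0.178356, cos λ = -0.983966.
East component: ΔE = −sin λ·ΔX + cos λ·ΔY = −(0.178356)(-576) + (-0.983966)(409) = -299.71 m.
1° of latitude spans 111100 m; at latitude φ, 1° of longitude spans that × cos φ = 75872.1 m, so Δλ = -299.71 / 75872.1 × 3600 = -14.221″.

Δλ = -14.22″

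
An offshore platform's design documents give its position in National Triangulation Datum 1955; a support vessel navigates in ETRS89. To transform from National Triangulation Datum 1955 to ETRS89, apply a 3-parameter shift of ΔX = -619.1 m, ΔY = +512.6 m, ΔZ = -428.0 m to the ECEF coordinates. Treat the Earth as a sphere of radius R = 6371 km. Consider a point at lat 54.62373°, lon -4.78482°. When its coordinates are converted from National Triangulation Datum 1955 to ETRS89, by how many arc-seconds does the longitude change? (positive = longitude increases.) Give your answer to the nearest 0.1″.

Δλ = 25.7″

sin φ = 0.815368, cos φ = 0.578944, sin λ = -0.083414, cos λ = 0.996515.
East component: ΔE = −sin λ·ΔX + cos λ·ΔY = −(-0.083414)(-619.1) + (0.996515)(512.6) = 459.17 m.
1° of latitude spans πR/180 = 111195 m; at latitude φ, 1° of longitude spans that × cos φ = 64375.6 m, so Δλ = 459.17 / 64375.6 × 3600 = 25.678″.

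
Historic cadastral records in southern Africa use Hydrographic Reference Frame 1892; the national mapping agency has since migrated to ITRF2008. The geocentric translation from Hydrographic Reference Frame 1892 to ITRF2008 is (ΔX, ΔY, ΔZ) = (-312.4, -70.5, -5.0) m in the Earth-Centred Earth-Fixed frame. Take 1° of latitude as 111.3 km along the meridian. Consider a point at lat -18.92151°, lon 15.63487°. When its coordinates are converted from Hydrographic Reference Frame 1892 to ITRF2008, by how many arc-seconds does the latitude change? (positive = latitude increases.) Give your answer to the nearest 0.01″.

sin φ = -0.324273, cos φ = 0.945964, sin λ = 0.269506, cos λ = 0.962999.
North component: ΔN = −sin φ cos λ·ΔX − sin φ sin λ·ΔY + cos φ·ΔZ = −(-0.324273)(0.962999)(-312.4) − (-0.324273)(0.269506)(-70.5) + (0.945964)(-5.0) = -108.45 m.
1° of latitude spans 111300 m, so Δφ = -108.45 / 111300 × 3600 = -3.508″.

Δφ = -3.51″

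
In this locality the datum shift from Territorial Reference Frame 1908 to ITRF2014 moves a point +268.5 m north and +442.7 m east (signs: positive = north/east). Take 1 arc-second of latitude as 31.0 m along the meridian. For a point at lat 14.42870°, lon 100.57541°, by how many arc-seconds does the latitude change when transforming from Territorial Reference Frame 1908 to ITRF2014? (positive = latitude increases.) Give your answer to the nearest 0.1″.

Δφ = 8.7″

1″ of latitude = 31.00 m, so Δφ = 268.5 / 31.00 = 8.661″.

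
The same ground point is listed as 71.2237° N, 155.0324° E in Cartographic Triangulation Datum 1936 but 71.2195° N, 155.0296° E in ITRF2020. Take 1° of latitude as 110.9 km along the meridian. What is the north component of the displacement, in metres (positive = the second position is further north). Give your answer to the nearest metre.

ΔN = -466 m

Δφ = 71.2195° − 71.2237° = -0.0042°; Δλ = 155.0296° − 155.0324° = -0.0028°.
ΔN = Δφ × 110900 = -465.8 m; ΔE = Δλ × 110900 × cos(71.2237°) = -0.0028 × 110900 × 0.321874 = -99.9 m.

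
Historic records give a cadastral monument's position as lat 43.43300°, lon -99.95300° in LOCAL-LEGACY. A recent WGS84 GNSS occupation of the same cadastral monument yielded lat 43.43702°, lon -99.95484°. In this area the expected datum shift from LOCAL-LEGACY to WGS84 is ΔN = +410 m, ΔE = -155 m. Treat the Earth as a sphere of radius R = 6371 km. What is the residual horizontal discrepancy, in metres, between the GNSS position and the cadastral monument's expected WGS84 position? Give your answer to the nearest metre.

Observed coordinate differences: Δφ = +0.00402°, Δλ = -0.00184°.
Converting to metres (1° lat = 111195 m, cos φ = 0.726179): observed ΔN = 447.0 m, observed ΔE = -148.6 m.
Subtracting the expected shift leaves a residual of 447.0 − (410) = 37.0 m north and -148.6 − (-155) = 6.4 m east.
Residual distance = √(37.0² + 6.4²) = 37.6 m.

38 m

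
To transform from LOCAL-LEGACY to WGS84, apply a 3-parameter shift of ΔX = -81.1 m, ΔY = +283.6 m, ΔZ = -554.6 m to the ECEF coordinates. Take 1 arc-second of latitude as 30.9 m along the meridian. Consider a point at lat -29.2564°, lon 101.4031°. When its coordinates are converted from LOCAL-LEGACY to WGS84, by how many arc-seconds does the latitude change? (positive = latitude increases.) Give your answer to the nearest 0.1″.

Δφ = -11.0″

sin φ = -0.488719, cos φ = 0.872441, sin λ = 0.980260, cos λ = -0.197710.
North component: ΔN = −sin φ cos λ·ΔX − sin φ sin λ·ΔY + cos φ·ΔZ = −(-0.488719)(-0.197710)(-81.1) − (-0.488719)(0.980260)(283.6) + (0.872441)(-554.6) = -340.16 m.
1° of latitude spans 3600 × 30.90 = 111240 m, so Δφ = -340.16 / 111240 × 3600 = -11.008″.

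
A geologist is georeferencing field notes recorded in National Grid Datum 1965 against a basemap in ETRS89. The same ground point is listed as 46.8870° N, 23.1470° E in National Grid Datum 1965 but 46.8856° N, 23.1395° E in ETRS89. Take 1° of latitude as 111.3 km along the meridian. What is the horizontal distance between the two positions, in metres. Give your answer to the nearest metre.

Δφ = 46.8856° − 46.8870° = -0.0014°; Δλ = 23.1395° − 23.1470° = -0.0075°.
ΔN = Δφ × 111300 = -155.8 m; ΔE = Δλ × 111300 × cos(46.8870°) = -0.0075 × 111300 × 0.683439 = -570.5 m.
Distance = √(ΔE² + ΔN²) = √((-570.5)² + (-155.8)²) = 591.4 m.

591 m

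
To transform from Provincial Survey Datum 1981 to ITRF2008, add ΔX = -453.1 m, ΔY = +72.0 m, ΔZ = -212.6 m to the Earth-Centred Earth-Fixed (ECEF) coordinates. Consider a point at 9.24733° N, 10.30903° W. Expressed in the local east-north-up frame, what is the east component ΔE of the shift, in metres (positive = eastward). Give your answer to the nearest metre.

The local east axis at (φ, λ) is (−sin λ, cos λ, 0), so ΔE = −sin(-10.30903°)·(-453.1) + cos(-10.30903°)·72.0 = -10.25 m.

ΔE = -10 m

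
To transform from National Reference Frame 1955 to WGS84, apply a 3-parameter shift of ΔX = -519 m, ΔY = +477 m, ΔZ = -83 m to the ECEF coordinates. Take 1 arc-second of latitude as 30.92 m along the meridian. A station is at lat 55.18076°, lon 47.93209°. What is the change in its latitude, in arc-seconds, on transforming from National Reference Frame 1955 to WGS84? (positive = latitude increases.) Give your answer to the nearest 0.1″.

sin φ = 0.820958, cos φ = 0.570989, sin λ = 0.742351, cos λ = 0.670011.
North component: ΔN = −sin φ cos λ·ΔX − sin φ sin λ·ΔY + cos φ·ΔZ = −(0.820958)(0.670011)(-519) − (0.820958)(0.742351)(477) + (0.570989)(-83) = -52.62 m.
1° of latitude spans 3600 × 30.92 = 111312 m, so Δφ = -52.62 / 111312 × 3600 = -1.702″.

Δφ = -1.7″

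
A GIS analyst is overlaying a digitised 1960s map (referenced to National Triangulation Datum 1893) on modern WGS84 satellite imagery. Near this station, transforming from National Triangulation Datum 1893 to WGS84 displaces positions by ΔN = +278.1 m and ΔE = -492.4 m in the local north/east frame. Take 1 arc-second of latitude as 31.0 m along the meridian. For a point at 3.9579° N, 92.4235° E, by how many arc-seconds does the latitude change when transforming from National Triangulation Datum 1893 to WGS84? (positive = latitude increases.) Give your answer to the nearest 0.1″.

1″ of latitude = 31.00 m, so Δφ = 278.1 / 31.00 = 8.971″.

Δφ = 9.0″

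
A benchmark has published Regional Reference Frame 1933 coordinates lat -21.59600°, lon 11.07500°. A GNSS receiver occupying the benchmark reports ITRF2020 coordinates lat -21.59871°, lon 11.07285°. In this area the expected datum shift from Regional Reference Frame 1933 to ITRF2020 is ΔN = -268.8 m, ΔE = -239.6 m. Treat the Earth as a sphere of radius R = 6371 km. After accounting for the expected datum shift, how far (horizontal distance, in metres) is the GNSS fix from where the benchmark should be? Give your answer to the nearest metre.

Observed coordinate differences: Δφ = -0.00271°, Δλ = -0.00215°.
Converting to metres (1° lat = 111195 m, cos φ = 0.929802): observed ΔN = -301.3 m, observed ΔE = -222.3 m.
Subtracting the expected shift leaves a residual of -301.3 − (-268.8) = -32.5 m north and -222.3 − (-239.6) = 17.3 m east.
Residual distance = √((-32.5)² + 17.3²) = 36.9 m.

37 m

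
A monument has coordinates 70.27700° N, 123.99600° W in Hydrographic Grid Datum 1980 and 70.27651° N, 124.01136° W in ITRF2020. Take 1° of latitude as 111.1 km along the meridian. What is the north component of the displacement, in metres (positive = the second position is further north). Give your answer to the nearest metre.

Δφ = 70.27651° − 70.27700° = -0.00049°; Δλ = -124.01136° − -123.99600° = -0.01536°.
ΔN = Δφ × 111100 = -54.4 m; ΔE = Δλ × 111100 × cos(70.27700°) = -0.01536 × 111100 × 0.337473 = -575.9 m.

ΔN = -54 m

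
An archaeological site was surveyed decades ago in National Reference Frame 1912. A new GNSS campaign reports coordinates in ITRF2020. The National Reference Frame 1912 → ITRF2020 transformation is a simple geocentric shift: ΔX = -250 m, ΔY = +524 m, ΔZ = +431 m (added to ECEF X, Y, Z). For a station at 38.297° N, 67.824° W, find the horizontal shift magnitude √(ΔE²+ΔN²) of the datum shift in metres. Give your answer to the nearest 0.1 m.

At φ = 38.297°, λ = -67.824°: sin φ = 0.619738, cos φ = 0.784809, sin λ = -0.926029, cos λ = 0.377453.
ΔE = −sin λ·ΔX + cos λ·ΔY = −(-0.926029)·(-250) + (0.377453)·(524) = -33.72 m.
ΔN = −sin φ cos λ·ΔX − sin φ sin λ·ΔY + cos φ·ΔZ = −(0.619738)(0.377453)(-250) − (0.619738)(-0.926029)(524) + (0.784809)(431) = 697.45 m.
Horizontal magnitude = √(ΔE² + ΔN²) = √((-33.72)² + 697.45²) = 698.27 m.

698.3 m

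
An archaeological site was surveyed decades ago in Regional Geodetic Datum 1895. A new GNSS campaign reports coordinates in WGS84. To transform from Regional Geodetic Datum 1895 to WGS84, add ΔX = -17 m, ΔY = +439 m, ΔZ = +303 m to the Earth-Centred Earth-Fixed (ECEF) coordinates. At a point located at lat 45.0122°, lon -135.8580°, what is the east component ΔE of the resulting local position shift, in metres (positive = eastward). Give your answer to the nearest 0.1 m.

ΔE = -326.9 m

The local east axis at (φ, λ) is (−sin λ, cos λ, 0), so ΔE = −sin(-135.8580°)·(-17) + cos(-135.8580°)·439 = -326.87 m.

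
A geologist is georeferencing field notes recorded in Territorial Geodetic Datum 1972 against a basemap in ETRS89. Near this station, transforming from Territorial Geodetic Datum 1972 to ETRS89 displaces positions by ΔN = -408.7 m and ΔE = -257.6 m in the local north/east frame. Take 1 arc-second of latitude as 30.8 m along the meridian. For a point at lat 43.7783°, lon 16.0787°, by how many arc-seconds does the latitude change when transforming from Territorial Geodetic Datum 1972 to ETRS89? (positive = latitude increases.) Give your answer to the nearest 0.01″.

Δφ = -13.27″

1″ of latitude = 30.80 m, so Δφ = -408.7 / 30.80 = -13.269″.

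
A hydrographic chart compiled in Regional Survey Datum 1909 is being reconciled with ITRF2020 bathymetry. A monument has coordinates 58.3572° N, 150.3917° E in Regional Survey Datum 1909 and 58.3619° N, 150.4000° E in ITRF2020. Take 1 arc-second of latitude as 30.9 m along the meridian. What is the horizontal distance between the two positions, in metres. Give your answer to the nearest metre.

Δφ = 58.3619° − 58.3572° = +0.0047°; Δλ = 150.4000° − 150.3917° = +0.0083°.
1° of latitude = 3600 × 30.90 = 111240 m.
ΔN = Δφ × 111240 = 522.8 m; ΔE = Δλ × 111240 × cos(58.3572°) = +0.0083 × 111240 × 0.524622 = 484.4 m.
Distance = √(ΔE² + ΔN²) = √(484.4² + 522.8²) = 712.7 m.

713 m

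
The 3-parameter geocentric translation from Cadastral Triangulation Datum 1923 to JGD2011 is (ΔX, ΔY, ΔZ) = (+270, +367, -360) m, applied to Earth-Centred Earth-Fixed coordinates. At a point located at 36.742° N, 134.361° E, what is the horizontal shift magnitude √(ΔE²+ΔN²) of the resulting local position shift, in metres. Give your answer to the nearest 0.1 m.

559.2 m

At φ = 36.742°, λ = 134.361°: sin φ = 0.598213, cos φ = 0.801337, sin λ = 0.714949, cos λ = -0.699177.
ΔE = −sin λ·ΔX + cos λ·ΔY = −(0.714949)·(270) + (-0.699177)·(367) = -449.63 m.
ΔN = −sin φ cos λ·ΔX − sin φ sin λ·ΔY + cos φ·ΔZ = −(0.598213)(-0.699177)(270) − (0.598213)(0.714949)(367) + (0.801337)(-360) = -332.51 m.
Horizontal magnitude = √(ΔE² + ΔN²) = √((-449.63)² + (-332.51)²) = 559.23 m.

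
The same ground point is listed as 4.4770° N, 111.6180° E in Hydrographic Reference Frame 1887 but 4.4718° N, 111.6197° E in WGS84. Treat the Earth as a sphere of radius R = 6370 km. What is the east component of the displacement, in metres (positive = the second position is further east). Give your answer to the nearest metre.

Δφ = 4.4718° − 4.4770° = -0.0052°; Δλ = 111.6197° − 111.6180° = +0.0017°.
1° along a meridian = πR/180 = 111177 m.
ΔN = Δφ × 111177 = -578.1 m; ΔE = Δλ × 111177 × cos(4.4770°) = +0.0017 × 111177 × 0.996949 = 188.4 m.

ΔE = 188 m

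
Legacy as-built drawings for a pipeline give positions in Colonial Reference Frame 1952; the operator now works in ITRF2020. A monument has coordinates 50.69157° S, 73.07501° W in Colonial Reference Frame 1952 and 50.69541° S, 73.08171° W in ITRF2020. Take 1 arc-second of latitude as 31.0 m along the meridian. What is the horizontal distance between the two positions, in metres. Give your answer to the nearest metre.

Δφ = -50.69541° − -50.69157° = -0.00384°; Δλ = -73.08171° − -73.07501° = -0.00670°.
1° of latitude = 3600 × 31.00 = 111600 m.
ΔN = Δφ × 111600 = -428.5 m; ΔE = Δλ × 111600 × cos(-50.69157°) = -0.00670 × 111600 × 0.633495 = -473.7 m.
Distance = √(ΔE² + ΔN²) = √((-473.7)² + (-428.5)²) = 638.8 m.

639 m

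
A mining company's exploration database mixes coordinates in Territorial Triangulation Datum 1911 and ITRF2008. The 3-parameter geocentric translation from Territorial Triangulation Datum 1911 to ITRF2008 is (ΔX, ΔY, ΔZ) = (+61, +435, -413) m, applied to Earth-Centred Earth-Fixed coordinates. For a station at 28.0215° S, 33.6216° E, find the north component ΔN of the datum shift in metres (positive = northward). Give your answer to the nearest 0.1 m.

ΔN = -227.6 m

The local north axis is (−sin φ cos λ, −sin φ sin λ, cos φ), giving ΔN = 23.864 + 113.158 − 364.585 = -227.56 m.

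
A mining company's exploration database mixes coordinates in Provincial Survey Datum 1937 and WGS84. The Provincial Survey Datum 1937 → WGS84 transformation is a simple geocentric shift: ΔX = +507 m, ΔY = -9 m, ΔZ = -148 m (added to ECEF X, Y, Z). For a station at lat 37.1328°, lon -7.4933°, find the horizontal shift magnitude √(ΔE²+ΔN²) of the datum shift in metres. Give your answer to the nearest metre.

The local east axis at (φ, λ) is (−sin λ, cos λ, 0), so ΔE = −sin(-7.4933°)·507 + cos(-7.4933°)·(-9) = 57.19 m.
The local north axis is (−sin φ cos λ, −sin φ sin λ, cos φ), giving ΔN = -303.444 − 0.709 − 117.991 = -422.14 m.
Horizontal magnitude = √(ΔE² + ΔN²) = √(57.19² + (-422.14)²) = 426.00 m.

426 m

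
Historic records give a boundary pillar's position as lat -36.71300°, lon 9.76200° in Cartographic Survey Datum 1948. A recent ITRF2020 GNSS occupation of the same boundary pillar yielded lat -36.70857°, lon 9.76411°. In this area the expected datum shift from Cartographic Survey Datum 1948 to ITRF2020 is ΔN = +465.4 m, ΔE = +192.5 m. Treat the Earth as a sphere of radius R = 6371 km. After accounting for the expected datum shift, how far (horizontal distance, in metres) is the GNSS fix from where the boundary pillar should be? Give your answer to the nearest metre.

Observed coordinate differences: Δφ = +0.00443°, Δλ = +0.00211°.
Converting to metres (1° lat = 111195 m, cos φ = 0.801640): observed ΔN = 492.6 m, observed ΔE = 188.1 m.
Subtracting the expected shift leaves a residual of 492.6 − (465.4) = 27.2 m north and 188.1 − (192.5) = -4.4 m east.
Residual distance = √(27.2² + (-4.4)²) = 27.6 m.

28 m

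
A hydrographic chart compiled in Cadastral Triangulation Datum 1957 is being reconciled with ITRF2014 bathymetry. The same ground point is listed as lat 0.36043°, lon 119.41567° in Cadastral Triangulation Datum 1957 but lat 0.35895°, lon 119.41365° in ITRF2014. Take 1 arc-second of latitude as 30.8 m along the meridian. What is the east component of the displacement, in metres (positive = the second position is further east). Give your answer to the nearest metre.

Δφ = 0.35895° − 0.36043° = -0.00148°; Δλ = 119.41365° − 119.41567° = -0.00202°.
1° of latitude = 3600 × 30.80 = 110880 m.
ΔN = Δφ × 110880 = -164.1 m; ΔE = Δλ × 110880 × cos(0.36043°) = -0.00202 × 110880 × 0.999980 = -224.0 m.

ΔE = -224 m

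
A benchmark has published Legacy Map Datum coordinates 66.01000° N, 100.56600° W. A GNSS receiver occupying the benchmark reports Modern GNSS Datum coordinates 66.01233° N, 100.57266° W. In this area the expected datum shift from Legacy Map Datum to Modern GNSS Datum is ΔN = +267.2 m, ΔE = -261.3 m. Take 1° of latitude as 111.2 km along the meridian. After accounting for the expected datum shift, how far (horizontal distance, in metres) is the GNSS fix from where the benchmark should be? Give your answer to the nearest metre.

41 m

Observed coordinate differences: Δφ = +0.00233°, Δλ = -0.00666°.
Converting to metres (1° lat = 111200 m, cos φ = 0.406577): observed ΔN = 259.1 m, observed ΔE = -301.1 m.
Subtracting the expected shift leaves a residual of 259.1 − (267.2) = -8.1 m north and -301.1 − (-261.3) = -39.8 m east.
Residual distance = √((-8.1)² + (-39.8)²) = 40.6 m.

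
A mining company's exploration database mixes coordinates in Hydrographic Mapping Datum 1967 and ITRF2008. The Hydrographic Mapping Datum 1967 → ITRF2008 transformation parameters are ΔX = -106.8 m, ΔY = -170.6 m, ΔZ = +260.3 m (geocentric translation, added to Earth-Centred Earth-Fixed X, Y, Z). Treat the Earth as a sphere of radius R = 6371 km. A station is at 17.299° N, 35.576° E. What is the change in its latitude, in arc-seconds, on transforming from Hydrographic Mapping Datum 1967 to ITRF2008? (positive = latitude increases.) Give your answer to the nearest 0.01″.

sin φ = 0.297358, cos φ = 0.954766, sin λ = 0.581782, cos λ = 0.813345.
North component: ΔN = −sin φ cos λ·ΔX − sin φ sin λ·ΔY + cos φ·ΔZ = −(0.297358)(0.813345)(-106.8) − (0.297358)(0.581782)(-170.6) + (0.954766)(260.3) = 303.87 m.
1° of latitude spans πR/180 = 111195 m, so Δφ = 303.87 / 111195 × 3600 = 9.838″.

Δφ = 9.84″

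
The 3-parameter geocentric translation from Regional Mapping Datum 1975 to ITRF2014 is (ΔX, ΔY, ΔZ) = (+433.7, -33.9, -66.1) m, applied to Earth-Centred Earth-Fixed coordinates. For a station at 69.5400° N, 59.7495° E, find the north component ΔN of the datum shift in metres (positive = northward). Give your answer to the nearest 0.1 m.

ΔN = -200.4 m

At φ = 69.5400°, λ = 59.7495°: sin φ = 0.936916, cos φ = 0.349553, sin λ = 0.863831, cos λ = 0.503782.
ΔN = −sin φ cos λ·ΔX − sin φ sin λ·ΔY + cos φ·ΔZ = −(0.936916)(0.503782)(433.7) − (0.936916)(0.863831)(-33.9) + (0.349553)(-66.1) = -200.38 m.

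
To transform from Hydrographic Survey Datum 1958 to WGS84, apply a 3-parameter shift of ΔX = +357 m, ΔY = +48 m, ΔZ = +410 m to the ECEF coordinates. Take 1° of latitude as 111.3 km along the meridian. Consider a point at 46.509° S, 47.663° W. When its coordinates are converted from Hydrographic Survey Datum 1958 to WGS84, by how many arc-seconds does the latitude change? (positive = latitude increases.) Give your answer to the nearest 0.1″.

sin φ = -0.725482, cos φ = 0.688241, sin λ = -0.739196, cos λ = 0.673490.
North component: ΔN = −sin φ cos λ·ΔX − sin φ sin λ·ΔY + cos φ·ΔZ = −(-0.725482)(0.673490)(357) − (-0.725482)(-0.739196)(48) + (0.688241)(410) = 430.87 m.
1° of latitude spans 111300 m, so Δφ = 430.87 / 111300 × 3600 = 13.936″.

Δφ = 13.9″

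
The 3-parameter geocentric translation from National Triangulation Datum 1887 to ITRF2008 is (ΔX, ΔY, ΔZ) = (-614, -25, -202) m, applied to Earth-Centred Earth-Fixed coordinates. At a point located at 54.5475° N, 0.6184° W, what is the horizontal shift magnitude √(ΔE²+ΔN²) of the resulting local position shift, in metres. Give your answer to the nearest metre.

At φ = 54.5475°, λ = -0.6184°: sin φ = 0.814597, cos φ = 0.580028, sin λ = -0.010793, cos λ = 0.999942.
ΔE = −sin λ·ΔX + cos λ·ΔY = −(-0.010793)·(-614) + (0.999942)·(-25) = -31.63 m.
ΔN = −sin φ cos λ·ΔX − sin φ sin λ·ΔY + cos φ·ΔZ = −(0.814597)(0.999942)(-614) − (0.814597)(-0.010793)(-25) + (0.580028)(-202) = 382.75 m.
Horizontal magnitude = √(ΔE² + ΔN²) = √((-31.63)² + 382.75²) = 384.05 m.

384 m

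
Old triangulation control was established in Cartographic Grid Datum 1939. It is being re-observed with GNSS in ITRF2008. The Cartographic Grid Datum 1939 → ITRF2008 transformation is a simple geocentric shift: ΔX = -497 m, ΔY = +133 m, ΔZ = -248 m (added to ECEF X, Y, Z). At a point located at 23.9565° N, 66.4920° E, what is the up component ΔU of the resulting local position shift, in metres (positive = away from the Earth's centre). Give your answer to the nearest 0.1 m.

At φ = 23.9565°, λ = 66.4920°: sin φ = 0.406043, cos φ = 0.913854, sin λ = 0.917004, cos λ = 0.398877.
ΔU = cos φ cos λ·ΔX + cos φ sin λ·ΔY + sin φ·ΔZ = (0.913854)(0.398877)(-497) + (0.913854)(0.917004)(133) + (0.406043)(-248) = -170.41 m.

ΔU = -170.4 m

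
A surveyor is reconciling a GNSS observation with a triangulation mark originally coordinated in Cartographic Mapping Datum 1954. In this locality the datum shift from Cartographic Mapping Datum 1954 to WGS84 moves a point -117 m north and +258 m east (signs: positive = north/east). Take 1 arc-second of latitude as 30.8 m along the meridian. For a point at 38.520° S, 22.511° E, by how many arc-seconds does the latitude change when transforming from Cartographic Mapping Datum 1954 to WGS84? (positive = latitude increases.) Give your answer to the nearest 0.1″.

1″ of latitude = 30.80 m, so Δφ = -117.0 / 30.80 = -3.799″.

Δφ = -3.8″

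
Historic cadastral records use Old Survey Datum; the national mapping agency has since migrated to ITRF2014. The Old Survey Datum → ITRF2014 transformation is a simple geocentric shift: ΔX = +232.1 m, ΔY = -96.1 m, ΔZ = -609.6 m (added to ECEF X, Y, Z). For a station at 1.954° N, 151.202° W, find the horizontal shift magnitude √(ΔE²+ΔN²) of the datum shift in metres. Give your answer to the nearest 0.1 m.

The local east axis at (φ, λ) is (−sin λ, cos λ, 0), so ΔE = −sin(-151.202°)·232.1 + cos(-151.202°)·(-96.1) = 196.02 m.
The local north axis is (−sin φ cos λ, −sin φ sin λ, cos φ), giving ΔN = 6.935 − 1.578 − 609.246 = -603.89 m.
Horizontal magnitude = √(ΔE² + ΔN²) = √(196.02² + (-603.89)²) = 634.91 m.

634.9 m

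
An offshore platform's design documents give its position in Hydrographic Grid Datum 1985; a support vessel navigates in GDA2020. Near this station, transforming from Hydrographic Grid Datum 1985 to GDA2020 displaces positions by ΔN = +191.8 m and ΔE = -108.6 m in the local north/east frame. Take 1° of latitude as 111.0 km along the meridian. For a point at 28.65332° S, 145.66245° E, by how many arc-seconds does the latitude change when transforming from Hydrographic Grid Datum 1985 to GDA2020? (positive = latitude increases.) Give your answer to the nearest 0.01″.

1° of latitude = 111.0 km, so Δφ = 191.8 / 111000 = 0.0017279° = 6.221″.

Δφ = 6.22″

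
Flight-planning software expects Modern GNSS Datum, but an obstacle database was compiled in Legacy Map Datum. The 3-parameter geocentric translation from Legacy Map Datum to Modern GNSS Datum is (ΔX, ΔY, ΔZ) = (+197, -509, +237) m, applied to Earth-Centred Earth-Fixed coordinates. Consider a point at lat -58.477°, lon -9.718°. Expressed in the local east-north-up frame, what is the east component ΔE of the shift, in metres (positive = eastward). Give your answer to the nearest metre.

At φ = -58.477°, λ = -9.718°: sin φ = -0.852430, cos φ = 0.522841, sin λ = -0.168799, cos λ = 0.985650.
ΔE = −sin λ·ΔX + cos λ·ΔY = −(-0.168799)·(197) + (0.985650)·(-509) = -468.44 m.

ΔE = -468 m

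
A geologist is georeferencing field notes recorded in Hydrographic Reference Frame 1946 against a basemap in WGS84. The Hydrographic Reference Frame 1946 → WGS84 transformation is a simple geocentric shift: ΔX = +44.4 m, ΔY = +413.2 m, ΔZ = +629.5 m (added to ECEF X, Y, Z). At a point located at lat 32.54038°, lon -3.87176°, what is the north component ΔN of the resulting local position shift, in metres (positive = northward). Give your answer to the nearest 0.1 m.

At φ = 32.54038°, λ = -3.87176°: sin φ = 0.537894, cos φ = 0.843013, sin λ = -0.067524, cos λ = 0.997718.
ΔN = −sin φ cos λ·ΔX − sin φ sin λ·ΔY + cos φ·ΔZ = −(0.537894)(0.997718)(44.4) − (0.537894)(-0.067524)(413.2) + (0.843013)(629.5) = 521.86 m.

ΔN = 521.9 m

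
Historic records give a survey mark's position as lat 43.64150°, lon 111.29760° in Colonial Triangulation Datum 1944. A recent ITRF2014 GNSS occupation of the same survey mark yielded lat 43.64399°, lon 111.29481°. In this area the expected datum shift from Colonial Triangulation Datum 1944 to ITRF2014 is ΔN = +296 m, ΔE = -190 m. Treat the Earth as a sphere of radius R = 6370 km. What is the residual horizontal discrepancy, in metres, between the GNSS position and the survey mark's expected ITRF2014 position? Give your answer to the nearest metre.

Observed coordinate differences: Δφ = +0.00249°, Δλ = -0.00279°.
Converting to metres (1° lat = 111177 m, cos φ = 0.723672): observed ΔN = 276.8 m, observed ΔE = -224.5 m.
Subtracting the expected shift leaves a residual of 276.8 − (296) = -19.2 m north and -224.5 − (-190) = -34.5 m east.
Residual distance = √((-19.2)² + (-34.5)²) = 39.4 m.

39 m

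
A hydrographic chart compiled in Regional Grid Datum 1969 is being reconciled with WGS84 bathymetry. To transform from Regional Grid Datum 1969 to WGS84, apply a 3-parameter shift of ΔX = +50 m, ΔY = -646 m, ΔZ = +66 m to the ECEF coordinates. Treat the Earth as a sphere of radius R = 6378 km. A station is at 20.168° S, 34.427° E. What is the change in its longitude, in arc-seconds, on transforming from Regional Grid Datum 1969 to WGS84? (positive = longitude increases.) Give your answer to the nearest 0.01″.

Δλ = -19.33″

sin φ = -0.344774, cos φ = 0.938686, sin λ = 0.565356, cos λ = 0.824847.
East component: ΔE = −sin λ·ΔX + cos λ·ΔY = −(0.565356)(50) + (0.824847)(-646) = -561.12 m.
1° of latitude spans πR/180 = 111317 m; at latitude φ, 1° of longitude spans that × cos φ = 104491.8 m, so Δλ = -561.12 / 104491.8 × 3600 = -19.332″.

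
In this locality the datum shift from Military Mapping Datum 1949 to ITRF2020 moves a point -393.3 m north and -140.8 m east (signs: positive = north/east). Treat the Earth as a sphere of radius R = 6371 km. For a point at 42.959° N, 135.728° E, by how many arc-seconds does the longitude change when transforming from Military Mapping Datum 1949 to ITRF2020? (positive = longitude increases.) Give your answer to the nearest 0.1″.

At latitude 42.959°, cos φ = 0.731842.
One radian of longitude at latitude φ spans R cos φ, so Δλ = ΔE / (R cos φ) = -140.8 / (6371000 × 0.731842) = -3.0198e-05 rad = -6.229″.

Δλ = -6.2″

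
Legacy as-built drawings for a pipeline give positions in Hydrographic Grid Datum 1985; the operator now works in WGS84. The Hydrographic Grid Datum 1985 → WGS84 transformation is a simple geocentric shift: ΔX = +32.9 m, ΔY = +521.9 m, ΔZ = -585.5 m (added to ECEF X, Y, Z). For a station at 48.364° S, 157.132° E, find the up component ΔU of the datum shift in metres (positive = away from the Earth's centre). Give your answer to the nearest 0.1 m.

The local up (radial) axis is (cos φ cos λ, cos φ sin λ, sin φ), giving ΔU = -20.141 + 134.750 + 437.591 = 552.20 m.

ΔU = 552.2 m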